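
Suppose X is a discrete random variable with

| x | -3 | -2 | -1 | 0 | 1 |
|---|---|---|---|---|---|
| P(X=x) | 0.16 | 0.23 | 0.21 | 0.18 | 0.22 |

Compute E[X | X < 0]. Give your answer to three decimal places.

P(X < 0) = 0.16 + 0.23 + 0.21 = 0.6.
E[X | X < 0] = [(-3)·0.16 + (-2)·0.23 + (-1)·0.21] / 0.6
 = -1.15 / 0.6
 = -23/12

-1.917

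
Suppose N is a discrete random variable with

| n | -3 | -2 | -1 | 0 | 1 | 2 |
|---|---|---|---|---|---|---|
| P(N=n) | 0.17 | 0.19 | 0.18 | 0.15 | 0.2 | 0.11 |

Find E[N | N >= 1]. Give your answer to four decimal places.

P(N >= 1) = 0.2 + 0.11 = 0.31.
E[N | N >= 1] = [1·0.2 + 2·0.11] / 0.31
 = 0.42 / 0.31
 = 42/31

1.3548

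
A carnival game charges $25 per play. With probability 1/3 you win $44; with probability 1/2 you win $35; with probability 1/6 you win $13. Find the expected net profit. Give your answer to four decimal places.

9.3333

E[payout] = 44·1/3 + 35·1/2 + 13·1/6
 = 44/3 + 35/2 + 13/6
 = 103/3
Net = 103/3 - 25 = 28/3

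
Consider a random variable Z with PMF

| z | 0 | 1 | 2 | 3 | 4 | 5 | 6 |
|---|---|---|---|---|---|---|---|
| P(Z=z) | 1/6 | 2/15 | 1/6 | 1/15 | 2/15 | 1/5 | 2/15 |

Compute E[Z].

E[Z] = Σ z·P(Z=z)
 = 0·1/6 + 1·2/15 + 2·1/6 + 3·1/15 + 4·2/15 + 5·1/5 + 6·2/15
 = 0 + 2/15 + 1/3 + 1/5 + 8/15 + 1 + 4/5
 = 3

3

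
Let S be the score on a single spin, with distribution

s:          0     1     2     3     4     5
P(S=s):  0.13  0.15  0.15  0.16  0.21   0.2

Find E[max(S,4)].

E[max(S,4)] = Σ max(s,4)·P(S=s)
 = 4·0.13 + 4·0.15 + 4·0.15 + 4·0.16 + 4·0.21 + 5·0.2
 = 0.52 + 0.6 + 0.6 + 0.64 + 0.84 + 1
 = 4.2

4.2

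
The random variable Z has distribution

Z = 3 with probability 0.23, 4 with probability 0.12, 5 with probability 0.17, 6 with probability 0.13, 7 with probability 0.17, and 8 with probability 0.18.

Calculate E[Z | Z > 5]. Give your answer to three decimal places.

7.104

P(Z > 5) = 0.13 + 0.17 + 0.18 = 0.48.
E[Z | Z > 5] = [6·0.13 + 7·0.17 + 8·0.18] / 0.48
 = 3.41 / 0.48
 = 341/48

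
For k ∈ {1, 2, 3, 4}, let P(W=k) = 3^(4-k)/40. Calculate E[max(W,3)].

E[max(W,3)] = Σ max(w,3)·P(W=w)
 = 3·27/40 + 3·9/40 + 3·3/40 + 4·1/40
 = 81/40 + 27/40 + 9/40 + 1/10
 = 121/40

3.025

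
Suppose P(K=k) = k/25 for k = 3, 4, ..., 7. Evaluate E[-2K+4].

-6.8

E[-2K+4] = Σ (-2k+4)·P(K=k)
 = (-2)·3/25 + (-4)·4/25 + (-6)·1/5 + (-8)·6/25 + (-10)·7/25
 = (-6/25) + (-16/25) + (-6/5) + (-48/25) + (-14/5)
 = -34/5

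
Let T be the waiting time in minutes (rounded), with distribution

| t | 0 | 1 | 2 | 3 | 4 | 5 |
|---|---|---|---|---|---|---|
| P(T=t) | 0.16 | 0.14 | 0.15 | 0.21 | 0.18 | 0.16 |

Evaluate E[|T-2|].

1.51

E[|T-2|] = Σ |t-2|·P(T=t)
 = 2·0.16 + 1·0.14 + 0·0.15 + 1·0.21 + 2·0.18 + 3·0.16
 = 0.32 + 0.14 + 0 + 0.21 + 0.36 + 0.48
 = 1.51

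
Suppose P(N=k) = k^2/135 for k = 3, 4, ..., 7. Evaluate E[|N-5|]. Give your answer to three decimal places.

E[|N-5|] = Σ |n-5|·P(N=n)
 = 2·1/15 + 1·16/135 + 0·5/27 + 1·4/15 + 2·49/135
 = 2/15 + 16/135 + 0 + 4/15 + 98/135
 = 56/45

1.244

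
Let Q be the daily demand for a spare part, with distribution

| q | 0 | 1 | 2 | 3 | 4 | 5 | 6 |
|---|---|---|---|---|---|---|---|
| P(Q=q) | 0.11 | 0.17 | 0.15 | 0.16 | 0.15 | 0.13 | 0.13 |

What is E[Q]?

2.98

E[Q] = Σ q·P(Q=q)
 = 0·0.11 + 1·0.17 + 2·0.15 + 3·0.16 + 4·0.15 + 5·0.13 + 6·0.13
 = 0 + 0.17 + 0.3 + 0.48 + 0.6 + 0.65 + 0.78
 = 2.98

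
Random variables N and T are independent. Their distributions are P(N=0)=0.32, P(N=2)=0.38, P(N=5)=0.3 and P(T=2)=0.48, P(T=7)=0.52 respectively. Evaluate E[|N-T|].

3.204

E[|N-T|] = Σ_n Σ_t |n-t| · P(N=n)P(T=t)
 = 2·0.1536 + 7·0.1664 + 0·0.1824 + 5·0.1976 + 3·0.144 + 2·0.156
 = 0.3072 + 1.1648 + 0 + 0.988 + 0.432 + 0.312
 = 3.204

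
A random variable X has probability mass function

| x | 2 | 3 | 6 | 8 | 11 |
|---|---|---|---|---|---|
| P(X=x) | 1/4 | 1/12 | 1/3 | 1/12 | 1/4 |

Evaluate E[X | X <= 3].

P(X <= 3) = 1/4 + 1/12 = 1/3.
E[X | X <= 3] = [2·1/4 + 3·1/12] / (1/3)
 = 3/4 / (1/3)
 = 9/4

2.25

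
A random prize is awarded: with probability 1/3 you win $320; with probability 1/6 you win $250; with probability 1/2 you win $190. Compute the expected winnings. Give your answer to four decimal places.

243.3333

E[payout] = 320·1/3 + 250·1/6 + 190·1/2
 = 320/3 + 125/3 + 95
 = 730/3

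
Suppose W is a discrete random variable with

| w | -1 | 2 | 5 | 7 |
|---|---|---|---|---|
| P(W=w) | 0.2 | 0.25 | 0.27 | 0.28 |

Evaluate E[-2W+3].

E[-2W+3] = Σ (-2w+3)·P(W=w)
 = 5·0.2 + (-1)·0.25 + (-7)·0.27 + (-11)·0.28
 = 1 + (-0.25) + (-1.89) + (-3.08)
 = -4.22

-4.22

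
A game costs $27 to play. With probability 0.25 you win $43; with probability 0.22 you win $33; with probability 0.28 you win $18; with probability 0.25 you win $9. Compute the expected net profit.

-1.7

E[payout] = 43·0.25 + 33·0.22 + 18·0.28 + 9·0.25
 = 10.75 + 7.26 + 5.04 + 2.25
 = 25.3
Net = 25.3 - 27 = -1.7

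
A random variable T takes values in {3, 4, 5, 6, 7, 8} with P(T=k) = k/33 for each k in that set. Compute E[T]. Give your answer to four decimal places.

E[T] = Σ t·P(T=t)
 = 3·1/11 + 4·4/33 + 5·5/33 + 6·2/11 + 7·7/33 + 8·8/33
 = 3/11 + 16/33 + 25/33 + 12/11 + 49/33 + 64/33
 = 199/33

6.0303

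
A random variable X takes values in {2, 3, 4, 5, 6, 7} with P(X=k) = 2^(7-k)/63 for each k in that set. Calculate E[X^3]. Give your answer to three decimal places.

E[X^3] = Σ x^3·P(X=x)
 = 8·32/63 + 27·16/63 + 64·8/63 + 125·4/63 + 216·2/63 + 343·1/63
 = 256/63 + 48/7 + 512/63 + 500/63 + 48/7 + 49/9
 = 275/7

39.286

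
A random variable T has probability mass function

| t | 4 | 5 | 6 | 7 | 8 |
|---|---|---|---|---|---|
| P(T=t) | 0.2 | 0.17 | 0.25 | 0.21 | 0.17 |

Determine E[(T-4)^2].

E[(T-4)^2] = Σ (t-4)^2·P(T=t)
 = 0·0.2 + 1·0.17 + 4·0.25 + 9·0.21 + 16·0.17
 = 0 + 0.17 + 1 + 1.89 + 2.72
 = 5.78

5.78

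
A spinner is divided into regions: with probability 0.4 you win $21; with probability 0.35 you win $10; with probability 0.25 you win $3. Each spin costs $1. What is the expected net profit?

11.65

E[payout] = 21·0.4 + 10·0.35 + 3·0.25
 = 8.4 + 3.5 + 0.75
 = 12.65
Net = 12.65 - 1 = 11.65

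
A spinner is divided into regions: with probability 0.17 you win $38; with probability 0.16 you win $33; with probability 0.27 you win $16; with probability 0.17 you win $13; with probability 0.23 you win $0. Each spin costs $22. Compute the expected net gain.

-3.73

E[payout] = 38·0.17 + 33·0.16 + 16·0.27 + 13·0.17 + 0·0.23
 = 6.46 + 5.28 + 4.32 + 2.21 + 0
 = 18.27
Net = 18.27 - 22 = -3.73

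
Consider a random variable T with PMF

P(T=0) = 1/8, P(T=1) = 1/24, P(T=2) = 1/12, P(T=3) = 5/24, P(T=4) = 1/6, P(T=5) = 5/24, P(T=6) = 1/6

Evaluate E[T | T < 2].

0.25

P(T < 2) = 1/8 + 1/24 = 1/6.
E[T | T < 2] = [0·1/8 + 1·1/24] / (1/6)
 = 1/24 / (1/6)
 = 1/4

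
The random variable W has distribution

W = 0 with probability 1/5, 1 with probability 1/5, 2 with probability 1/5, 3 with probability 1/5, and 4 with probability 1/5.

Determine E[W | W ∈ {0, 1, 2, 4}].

P(W ∈ {0, 1, 2, 4}) = 1/5 + 1/5 + 1/5 + 1/5 = 4/5.
E[W | W ∈ {0, 1, 2, 4}] = [0·1/5 + 1·1/5 + 2·1/5 + 4·1/5] / (4/5)
 = 7/5 / (4/5)
 = 7/4

1.75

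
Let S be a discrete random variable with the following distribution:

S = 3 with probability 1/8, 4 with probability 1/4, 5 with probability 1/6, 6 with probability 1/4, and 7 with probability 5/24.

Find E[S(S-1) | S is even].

P(S is even) = 1/4 + 1/4 = 1/2.
E[S(S-1) | S is even] = [12·1/4 + 30·1/4] / (1/2)
 = 21/2 / (1/2)
 = 21

21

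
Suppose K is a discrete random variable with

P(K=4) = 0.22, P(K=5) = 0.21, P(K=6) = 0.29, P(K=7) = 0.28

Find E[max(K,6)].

E[max(K,6)] = Σ max(k,6)·P(K=k)
 = 6·0.22 + 6·0.21 + 6·0.29 + 7·0.28
 = 1.32 + 1.26 + 1.74 + 1.96
 = 6.28

6.28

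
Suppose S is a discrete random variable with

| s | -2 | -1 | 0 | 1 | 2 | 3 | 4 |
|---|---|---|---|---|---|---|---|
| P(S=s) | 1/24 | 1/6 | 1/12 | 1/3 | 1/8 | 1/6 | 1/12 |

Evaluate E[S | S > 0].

2

P(S > 0) = 1/3 + 1/8 + 1/6 + 1/12 = 17/24.
E[S | S > 0] = [1·1/3 + 2·1/8 + 3·1/6 + 4·1/12] / (17/24)
 = 17/12 / (17/24)
 = 2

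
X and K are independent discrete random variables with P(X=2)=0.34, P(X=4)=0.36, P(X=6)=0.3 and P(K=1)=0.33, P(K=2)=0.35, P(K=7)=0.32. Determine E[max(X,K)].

4.9056

E[max(X,K)] = Σ_x Σ_k max(x,k) · P(X=x)P(K=k)
 = 2·0.1122 + 2·0.119 + 7·0.1088 + 4·0.1188 + 4·0.126 + 7·0.1152 + 6·0.099 + 6·0.105 + 7·0.096
 = 0.2244 + 0.238 + 0.7616 + 0.4752 + 0.504 + 0.8064 + 0.594 + 0.63 + 0.672
 = 4.9056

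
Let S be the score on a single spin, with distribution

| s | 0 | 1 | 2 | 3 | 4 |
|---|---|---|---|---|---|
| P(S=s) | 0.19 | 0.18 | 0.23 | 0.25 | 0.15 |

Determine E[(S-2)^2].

E[(S-2)^2] = Σ (s-2)^2·P(S=s)
 = 4·0.19 + 1·0.18 + 0·0.23 + 1·0.25 + 4·0.15
 = 0.76 + 0.18 + 0 + 0.25 + 0.6
 = 1.79

1.79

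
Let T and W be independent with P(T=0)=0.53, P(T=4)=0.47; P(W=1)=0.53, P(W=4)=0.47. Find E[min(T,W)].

1.1327

E[min(T,W)] = Σ_t Σ_w min(t,w) · P(T=t)P(W=w)
 = 0·0.2809 + 0·0.2491 + 1·0.2491 + 4·0.2209
 = 0 + 0 + 0.2491 + 0.8836
 = 1.1327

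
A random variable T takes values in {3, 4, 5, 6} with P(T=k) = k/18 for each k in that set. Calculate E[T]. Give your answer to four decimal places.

E[T] = Σ t·P(T=t)
 = 3·1/6 + 4·2/9 + 5·5/18 + 6·1/3
 = 1/2 + 8/9 + 25/18 + 2
 = 43/9

4.7778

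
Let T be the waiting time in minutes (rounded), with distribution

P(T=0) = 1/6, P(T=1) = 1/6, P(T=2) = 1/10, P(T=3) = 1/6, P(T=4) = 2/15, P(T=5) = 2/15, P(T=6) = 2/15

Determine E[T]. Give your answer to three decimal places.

2.867

E[T] = Σ t·P(T=t)
 = 0·1/6 + 1·1/6 + 2·1/10 + 3·1/6 + 4·2/15 + 5·2/15 + 6·2/15
 = 0 + 1/6 + 1/5 + 1/2 + 8/15 + 2/3 + 4/5
 = 43/15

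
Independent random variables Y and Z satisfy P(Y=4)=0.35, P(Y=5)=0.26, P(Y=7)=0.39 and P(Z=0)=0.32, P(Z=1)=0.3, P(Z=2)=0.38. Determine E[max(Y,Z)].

E[max(Y,Z)] = Σ_y Σ_z max(y,z) · P(Y=y)P(Z=z)
 = 4·0.112 + 4·0.105 + 4·0.133 + 5·0.0832 + 5·0.078 + 5·0.0988 + 7·0.1248 + 7·0.117 + 7·0.1482
 = 0.448 + 0.42 + 0.532 + 0.416 + 0.39 + 0.494 + 0.8736 + 0.819 + 1.0374
 = 5.43

5.43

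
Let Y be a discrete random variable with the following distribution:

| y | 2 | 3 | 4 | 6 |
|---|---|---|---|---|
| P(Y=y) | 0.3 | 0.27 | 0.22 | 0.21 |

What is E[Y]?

3.55

E[Y] = Σ y·P(Y=y)
 = 2·0.3 + 3·0.27 + 4·0.22 + 6·0.21
 = 0.6 + 0.81 + 0.88 + 1.26
 = 3.55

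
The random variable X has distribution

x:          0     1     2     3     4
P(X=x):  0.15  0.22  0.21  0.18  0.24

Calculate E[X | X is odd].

P(X is odd) = 0.22 + 0.18 = 0.4.
E[X | X is odd] = [1·0.22 + 3·0.18] / 0.4
 = 0.76 / 0.4
 = 19/10

1.9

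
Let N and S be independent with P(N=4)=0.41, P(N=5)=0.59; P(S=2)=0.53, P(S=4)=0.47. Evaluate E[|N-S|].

1.65

E[|N-S|] = Σ_n Σ_s |n-s| · P(N=n)P(S=s)
 = 2·0.2173 + 0·0.1927 + 3·0.3127 + 1·0.2773
 = 0.4346 + 0 + 0.9381 + 0.2773
 = 1.65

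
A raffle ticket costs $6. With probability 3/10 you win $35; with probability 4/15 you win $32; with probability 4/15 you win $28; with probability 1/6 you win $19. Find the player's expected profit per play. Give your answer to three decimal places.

E[payout] = 35·3/10 + 32·4/15 + 28·4/15 + 19·1/6
 = 21/2 + 128/15 + 112/15 + 19/6
 = 89/3
Net = 89/3 - 6 = 71/3

23.667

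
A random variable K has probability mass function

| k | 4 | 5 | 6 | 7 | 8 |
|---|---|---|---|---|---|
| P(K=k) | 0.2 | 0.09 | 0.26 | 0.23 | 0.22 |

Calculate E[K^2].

E[K^2] = Σ k^2·P(K=k)
 = 16·0.2 + 25·0.09 + 36·0.26 + 49·0.23 + 64·0.22
 = 3.2 + 2.25 + 9.36 + 11.27 + 14.08
 = 40.16

40.16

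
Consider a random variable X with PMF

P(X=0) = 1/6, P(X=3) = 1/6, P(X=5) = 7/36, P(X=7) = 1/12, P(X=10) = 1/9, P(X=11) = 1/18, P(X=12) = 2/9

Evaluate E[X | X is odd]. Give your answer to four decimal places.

5.3333

P(X is odd) = 1/6 + 7/36 + 1/12 + 1/18 = 1/2.
E[X | X is odd] = [3·1/6 + 5·7/36 + 7·1/12 + 11·1/18] / (1/2)
 = 8/3 / (1/2)
 = 16/3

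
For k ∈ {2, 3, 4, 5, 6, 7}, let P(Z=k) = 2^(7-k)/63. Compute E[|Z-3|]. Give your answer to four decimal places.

E[|Z-3|] = Σ |z-3|·P(Z=z)
 = 1·32/63 + 0·16/63 + 1·8/63 + 2·4/63 + 3·2/63 + 4·1/63
 = 32/63 + 0 + 8/63 + 8/63 + 2/21 + 4/63
 = 58/63

0.9206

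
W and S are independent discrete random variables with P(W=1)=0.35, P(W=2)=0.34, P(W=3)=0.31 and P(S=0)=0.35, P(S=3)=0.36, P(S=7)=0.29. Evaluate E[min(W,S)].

1.274

E[min(W,S)] = Σ_w Σ_s min(w,s) · P(W=w)P(S=s)
 = 0·0.1225 + 1·0.126 + 1·0.1015 + 0·0.119 + 2·0.1224 + 2·0.0986 + 0·0.1085 + 3·0.1116 + 3·0.0899
 = 0 + 0.126 + 0.1015 + 0 + 0.2448 + 0.1972 + 0 + 0.3348 + 0.2697
 = 1.274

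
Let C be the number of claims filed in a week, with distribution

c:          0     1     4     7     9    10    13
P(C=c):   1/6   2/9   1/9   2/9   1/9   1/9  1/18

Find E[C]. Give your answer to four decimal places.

E[C] = Σ c·P(C=c)
 = 0·1/6 + 1·2/9 + 4·1/9 + 7·2/9 + 9·1/9 + 10·1/9 + 13·1/18
 = 0 + 2/9 + 4/9 + 14/9 + 1 + 10/9 + 13/18
 = 91/18

5.0556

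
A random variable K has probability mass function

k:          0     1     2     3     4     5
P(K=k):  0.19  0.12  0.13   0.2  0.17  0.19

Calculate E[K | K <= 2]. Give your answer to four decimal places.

0.8636

P(K <= 2) = 0.19 + 0.12 + 0.13 = 0.44.
E[K | K <= 2] = [0·0.19 + 1·0.12 + 2·0.13] / 0.44
 = 0.38 / 0.44
 = 19/22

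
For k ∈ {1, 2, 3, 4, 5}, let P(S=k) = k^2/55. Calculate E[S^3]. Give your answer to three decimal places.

80.455

E[S^3] = Σ s^3·P(S=s)
 = 1·1/55 + 8·4/55 + 27·9/55 + 64·16/55 + 125·5/11
 = 1/55 + 32/55 + 243/55 + 1024/55 + 625/11
 = 885/11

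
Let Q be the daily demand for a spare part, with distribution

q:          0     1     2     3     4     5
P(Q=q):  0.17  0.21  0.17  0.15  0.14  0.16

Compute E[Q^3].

34.58

E[Q^3] = Σ q^3·P(Q=q)
 = 0·0.17 + 1·0.21 + 8·0.17 + 27·0.15 + 64·0.14 + 125·0.16
 = 0 + 0.21 + 1.36 + 4.05 + 8.96 + 20
 = 34.58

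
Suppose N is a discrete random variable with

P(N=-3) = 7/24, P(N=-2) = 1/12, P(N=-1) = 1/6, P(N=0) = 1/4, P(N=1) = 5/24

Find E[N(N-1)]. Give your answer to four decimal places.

E[N(N-1)] = Σ n(n-1)·P(N=n)
 = 12·7/24 + 6·1/12 + 2·1/6 + 0·1/4 + 0·5/24
 = 7/2 + 1/2 + 1/3 + 0 + 0
 = 13/3

4.3333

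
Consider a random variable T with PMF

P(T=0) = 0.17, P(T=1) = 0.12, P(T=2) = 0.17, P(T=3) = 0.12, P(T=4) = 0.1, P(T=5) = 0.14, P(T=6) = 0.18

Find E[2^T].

E[2^T] = Σ 2^t·P(T=t)
 = 1·0.17 + 2·0.12 + 4·0.17 + 8·0.12 + 16·0.1 + 32·0.14 + 64·0.18
 = 0.17 + 0.24 + 0.68 + 0.96 + 1.6 + 4.48 + 11.52
 = 19.65

19.65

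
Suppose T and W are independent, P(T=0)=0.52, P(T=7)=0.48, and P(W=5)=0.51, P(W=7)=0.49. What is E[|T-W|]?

E[|T-W|] = Σ_t Σ_w |t-w| · P(T=t)P(W=w)
 = 5·0.2652 + 7·0.2548 + 2·0.2448 + 0·0.2352
 = 1.326 + 1.7836 + 0.4896 + 0
 = 3.5992

3.5992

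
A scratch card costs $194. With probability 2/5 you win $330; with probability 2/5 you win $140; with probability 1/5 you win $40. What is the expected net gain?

2

E[payout] = 330·2/5 + 140·2/5 + 40·1/5
 = 132 + 56 + 8
 = 196
Net = 196 - 194 = 2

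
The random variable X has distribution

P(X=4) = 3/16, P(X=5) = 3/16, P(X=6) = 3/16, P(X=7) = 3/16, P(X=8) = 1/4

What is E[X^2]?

39.625

E[X^2] = Σ x^2·P(X=x)
 = 16·3/16 + 25·3/16 + 36·3/16 + 49·3/16 + 64·1/4
 = 3 + 75/16 + 27/4 + 147/16 + 16
 = 317/8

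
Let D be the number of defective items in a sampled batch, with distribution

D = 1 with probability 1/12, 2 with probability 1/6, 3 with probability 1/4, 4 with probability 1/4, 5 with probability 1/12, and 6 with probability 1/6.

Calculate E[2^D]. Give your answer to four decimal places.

E[2^D] = Σ 2^d·P(D=d)
 = 2·1/12 + 4·1/6 + 8·1/4 + 16·1/4 + 32·1/12 + 64·1/6
 = 1/6 + 2/3 + 2 + 4 + 8/3 + 32/3
 = 121/6

20.1667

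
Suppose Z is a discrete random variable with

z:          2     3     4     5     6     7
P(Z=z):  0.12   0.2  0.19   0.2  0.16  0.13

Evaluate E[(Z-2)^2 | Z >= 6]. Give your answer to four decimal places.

20.0345

P(Z >= 6) = 0.16 + 0.13 = 0.29.
E[(Z-2)^2 | Z >= 6] = [16·0.16 + 25·0.13] / 0.29
 = 5.81 / 0.29
 = 581/29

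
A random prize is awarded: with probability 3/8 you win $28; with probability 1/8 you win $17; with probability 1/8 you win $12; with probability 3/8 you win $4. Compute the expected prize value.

E[payout] = 28·3/8 + 17·1/8 + 12·1/8 + 4·3/8
 = 21/2 + 17/8 + 3/2 + 3/2
 = 125/8

15.625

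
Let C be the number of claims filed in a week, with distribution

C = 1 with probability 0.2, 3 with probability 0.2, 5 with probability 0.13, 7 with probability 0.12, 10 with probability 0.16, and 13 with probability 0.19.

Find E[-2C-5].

-17.72

E[-2C-5] = Σ (-2c-5)·P(C=c)
 = (-7)·0.2 + (-11)·0.2 + (-15)·0.13 + (-19)·0.12 + (-25)·0.16 + (-31)·0.19
 = (-1.4) + (-2.2) + (-1.95) + (-2.28) + (-4) + (-5.89)
 = -17.72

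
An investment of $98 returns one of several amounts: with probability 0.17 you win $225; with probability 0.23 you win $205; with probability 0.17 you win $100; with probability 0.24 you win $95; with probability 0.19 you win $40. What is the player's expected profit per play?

E[payout] = 225·0.17 + 205·0.23 + 100·0.17 + 95·0.24 + 40·0.19
 = 38.25 + 47.15 + 17 + 22.8 + 7.6
 = 132.8
Net = 132.8 - 98 = 34.8

34.8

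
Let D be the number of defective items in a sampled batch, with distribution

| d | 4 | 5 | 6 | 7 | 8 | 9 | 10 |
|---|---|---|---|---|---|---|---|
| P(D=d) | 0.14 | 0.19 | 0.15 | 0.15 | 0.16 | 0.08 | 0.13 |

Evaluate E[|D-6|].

1.7

E[|D-6|] = Σ |d-6|·P(D=d)
 = 2·0.14 + 1·0.19 + 0·0.15 + 1·0.15 + 2·0.16 + 3·0.08 + 4·0.13
 = 0.28 + 0.19 + 0 + 0.15 + 0.32 + 0.24 + 0.52
 = 1.7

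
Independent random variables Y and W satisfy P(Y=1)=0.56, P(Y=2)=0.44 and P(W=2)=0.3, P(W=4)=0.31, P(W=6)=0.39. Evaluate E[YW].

6.0192

E[YW] = Σ_y Σ_w yw · P(Y=y)P(W=w)
 = 2·0.168 + 4·0.1736 + 6·0.2184 + 4·0.132 + 8·0.1364 + 12·0.1716
 = 0.336 + 0.6944 + 1.3104 + 0.528 + 1.0912 + 2.0592
 = 6.0192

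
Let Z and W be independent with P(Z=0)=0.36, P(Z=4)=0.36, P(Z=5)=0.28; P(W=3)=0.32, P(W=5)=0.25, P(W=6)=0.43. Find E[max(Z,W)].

E[max(Z,W)] = Σ_z Σ_w max(z,w) · P(Z=z)P(W=w)
 = 3·0.1152 + 5·0.09 + 6·0.1548 + 4·0.1152 + 5·0.09 + 6·0.1548 + 5·0.0896 + 5·0.07 + 6·0.1204
 = 0.3456 + 0.45 + 0.9288 + 0.4608 + 0.45 + 0.9288 + 0.448 + 0.35 + 0.7224
 = 5.0844

5.0844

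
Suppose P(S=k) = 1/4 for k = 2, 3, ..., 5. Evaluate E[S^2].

E[S^2] = Σ s^2·P(S=s)
 = 4·1/4 + 9·1/4 + 16·1/4 + 25·1/4
 = 1 + 9/4 + 4 + 25/4
 = 27/2

13.5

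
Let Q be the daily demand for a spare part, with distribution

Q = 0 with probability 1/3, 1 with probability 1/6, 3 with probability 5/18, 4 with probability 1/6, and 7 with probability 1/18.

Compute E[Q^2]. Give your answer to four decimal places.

8.0556

E[Q^2] = Σ q^2·P(Q=q)
 = 0·1/3 + 1·1/6 + 9·5/18 + 16·1/6 + 49·1/18
 = 0 + 1/6 + 5/2 + 8/3 + 49/18
 = 145/18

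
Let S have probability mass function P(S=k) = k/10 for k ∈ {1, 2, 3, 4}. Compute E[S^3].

E[S^3] = Σ s^3·P(S=s)
 = 1·1/10 + 8·1/5 + 27·3/10 + 64·2/5
 = 1/10 + 8/5 + 81/10 + 128/5
 = 177/5

35.4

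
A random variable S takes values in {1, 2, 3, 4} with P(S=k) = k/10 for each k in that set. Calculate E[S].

E[S] = Σ s·P(S=s)
 = 1·1/10 + 2·1/5 + 3·3/10 + 4·2/5
 = 1/10 + 2/5 + 9/10 + 8/5
 = 3

3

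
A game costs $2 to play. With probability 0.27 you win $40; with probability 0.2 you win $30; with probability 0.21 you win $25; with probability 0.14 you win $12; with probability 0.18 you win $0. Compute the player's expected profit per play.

E[payout] = 40·0.27 + 30·0.2 + 25·0.21 + 12·0.14 + 0·0.18
 = 10.8 + 6 + 5.25 + 1.68 + 0
 = 23.73
Net = 23.73 - 2 = 21.73

21.73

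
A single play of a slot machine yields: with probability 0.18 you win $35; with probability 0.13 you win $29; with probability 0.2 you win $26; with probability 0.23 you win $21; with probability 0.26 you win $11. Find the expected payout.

22.96

E[payout] = 35·0.18 + 29·0.13 + 26·0.2 + 21·0.23 + 11·0.26
 = 6.3 + 3.77 + 5.2 + 4.83 + 2.86
 = 22.96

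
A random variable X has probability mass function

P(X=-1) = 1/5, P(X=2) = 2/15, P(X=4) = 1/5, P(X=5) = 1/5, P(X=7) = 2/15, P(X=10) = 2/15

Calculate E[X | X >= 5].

P(X >= 5) = 1/5 + 2/15 + 2/15 = 7/15.
E[X | X >= 5] = [5·1/5 + 7·2/15 + 10·2/15] / (7/15)
 = 49/15 / (7/15)
 = 7

7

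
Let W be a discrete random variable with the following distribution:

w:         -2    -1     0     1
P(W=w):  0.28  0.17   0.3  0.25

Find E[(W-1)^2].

3.5

E[(W-1)^2] = Σ (w-1)^2·P(W=w)
 = 9·0.28 + 4·0.17 + 1·0.3 + 0·0.25
 = 2.52 + 0.68 + 0.3 + 0
 = 3.5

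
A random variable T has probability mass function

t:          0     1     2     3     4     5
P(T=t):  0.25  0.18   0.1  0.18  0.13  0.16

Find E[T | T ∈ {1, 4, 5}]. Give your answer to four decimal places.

3.1915

P(T ∈ {1, 4, 5}) = 0.18 + 0.13 + 0.16 = 0.47.
E[T | T ∈ {1, 4, 5}] = [1·0.18 + 4·0.13 + 5·0.16] / 0.47
 = 1.5 / 0.47
 = 150/47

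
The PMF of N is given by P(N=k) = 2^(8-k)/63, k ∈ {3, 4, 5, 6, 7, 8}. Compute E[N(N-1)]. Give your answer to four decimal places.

E[N(N-1)] = Σ n(n-1)·P(N=n)
 = 6·32/63 + 12·16/63 + 20·8/63 + 30·4/63 + 42·2/63 + 56·1/63
 = 64/21 + 64/21 + 160/63 + 40/21 + 4/3 + 8/9
 = 268/21

12.7619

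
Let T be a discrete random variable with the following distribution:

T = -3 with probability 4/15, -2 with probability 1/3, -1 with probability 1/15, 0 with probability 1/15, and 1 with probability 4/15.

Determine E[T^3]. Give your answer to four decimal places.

-9.6667

E[T^3] = Σ t^3·P(T=t)
 = (-27)·4/15 + (-8)·1/3 + (-1)·1/15 + 0·1/15 + 1·4/15
 = (-36/5) + (-8/3) + (-1/15) + 0 + 4/15
 = -29/3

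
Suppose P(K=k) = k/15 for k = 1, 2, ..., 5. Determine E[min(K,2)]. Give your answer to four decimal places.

1.9333

E[min(K,2)] = Σ min(k,2)·P(K=k)
 = 1·1/15 + 2·2/15 + 2·1/5 + 2·4/15 + 2·1/3
 = 1/15 + 4/15 + 2/5 + 8/15 + 2/3
 = 29/15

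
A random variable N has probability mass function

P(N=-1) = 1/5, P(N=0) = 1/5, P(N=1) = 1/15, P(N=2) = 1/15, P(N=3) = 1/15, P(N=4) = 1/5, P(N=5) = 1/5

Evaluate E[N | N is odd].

P(N is odd) = 1/5 + 1/15 + 1/15 + 1/5 = 8/15.
E[N | N is odd] = [(-1)·1/5 + 1·1/15 + 3·1/15 + 5·1/5] / (8/15)
 = 16/15 / (8/15)
 = 2

2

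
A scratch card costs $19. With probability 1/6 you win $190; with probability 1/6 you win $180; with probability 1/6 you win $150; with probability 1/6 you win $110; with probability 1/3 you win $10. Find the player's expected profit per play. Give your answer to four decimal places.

E[payout] = 190·1/6 + 180·1/6 + 150·1/6 + 110·1/6 + 10·1/3
 = 95/3 + 30 + 25 + 55/3 + 10/3
 = 325/3
Net = 325/3 - 19 = 268/3

89.3333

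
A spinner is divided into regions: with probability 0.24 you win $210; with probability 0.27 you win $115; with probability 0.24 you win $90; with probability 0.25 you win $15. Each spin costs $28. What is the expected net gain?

78.8

E[payout] = 210·0.24 + 115·0.27 + 90·0.24 + 15·0.25
 = 50.4 + 31.05 + 21.6 + 3.75
 = 106.8
Net = 106.8 - 28 = 78.8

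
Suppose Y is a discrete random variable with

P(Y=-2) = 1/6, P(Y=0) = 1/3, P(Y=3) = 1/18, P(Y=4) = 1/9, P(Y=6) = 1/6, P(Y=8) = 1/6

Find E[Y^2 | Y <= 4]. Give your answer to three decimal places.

4.417

P(Y <= 4) = 1/6 + 1/3 + 1/18 + 1/9 = 2/3.
E[Y^2 | Y <= 4] = [4·1/6 + 0·1/3 + 9·1/18 + 16·1/9] / (2/3)
 = 53/18 / (2/3)
 = 53/12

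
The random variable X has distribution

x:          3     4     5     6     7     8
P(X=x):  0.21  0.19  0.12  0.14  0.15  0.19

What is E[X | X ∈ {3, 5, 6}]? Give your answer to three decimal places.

4.404

P(X ∈ {3, 5, 6}) = 0.21 + 0.12 + 0.14 = 0.47.
E[X | X ∈ {3, 5, 6}] = [3·0.21 + 5·0.12 + 6·0.14] / 0.47
 = 2.07 / 0.47
 = 207/47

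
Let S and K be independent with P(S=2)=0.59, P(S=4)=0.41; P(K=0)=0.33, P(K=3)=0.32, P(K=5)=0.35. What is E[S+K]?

5.53

E[S+K] = Σ_s Σ_k (s+k) · P(S=s)P(K=k)
 = 2·0.1947 + 5·0.1888 + 7·0.2065 + 4·0.1353 + 7·0.1312 + 9·0.1435
 = 0.3894 + 0.944 + 1.4455 + 0.5412 + 0.9184 + 1.2915
 = 5.53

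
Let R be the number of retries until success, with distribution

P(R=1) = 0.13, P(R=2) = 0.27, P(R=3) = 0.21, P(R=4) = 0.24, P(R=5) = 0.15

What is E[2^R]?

E[2^R] = Σ 2^r·P(R=r)
 = 2·0.13 + 4·0.27 + 8·0.21 + 16·0.24 + 32·0.15
 = 0.26 + 1.08 + 1.68 + 3.84 + 4.8
 = 11.66

11.66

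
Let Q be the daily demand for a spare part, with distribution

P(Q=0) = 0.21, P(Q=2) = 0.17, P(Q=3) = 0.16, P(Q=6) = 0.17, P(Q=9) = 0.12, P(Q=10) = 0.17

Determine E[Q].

4.62

E[Q] = Σ q·P(Q=q)
 = 0·0.21 + 2·0.17 + 3·0.16 + 6·0.17 + 9·0.12 + 10·0.17
 = 0 + 0.34 + 0.48 + 1.02 + 1.08 + 1.7
 = 4.62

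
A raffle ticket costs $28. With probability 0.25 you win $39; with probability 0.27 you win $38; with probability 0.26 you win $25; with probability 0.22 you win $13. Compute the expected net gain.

E[payout] = 39·0.25 + 38·0.27 + 25·0.26 + 13·0.22
 = 9.75 + 10.26 + 6.5 + 2.86
 = 29.37
Net = 29.37 - 28 = 1.37

1.37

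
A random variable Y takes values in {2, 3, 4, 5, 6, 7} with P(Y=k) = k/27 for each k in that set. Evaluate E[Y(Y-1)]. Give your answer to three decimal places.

23.852

E[Y(Y-1)] = Σ y(y-1)·P(Y=y)
 = 2·2/27 + 6·1/9 + 12·4/27 + 20·5/27 + 30·2/9 + 42·7/27
 = 4/27 + 2/3 + 16/9 + 100/27 + 20/3 + 98/9
 = 644/27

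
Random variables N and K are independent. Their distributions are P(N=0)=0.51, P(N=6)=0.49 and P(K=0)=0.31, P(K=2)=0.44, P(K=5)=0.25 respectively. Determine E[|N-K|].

2.9826

E[|N-K|] = Σ_n Σ_k |n-k| · P(N=n)P(K=k)
 = 0·0.1581 + 2·0.2244 + 5·0.1275 + 6·0.1519 + 4·0.2156 + 1·0.1225
 = 0 + 0.4488 + 0.6375 + 0.9114 + 0.8624 + 0.1225
 = 2.9826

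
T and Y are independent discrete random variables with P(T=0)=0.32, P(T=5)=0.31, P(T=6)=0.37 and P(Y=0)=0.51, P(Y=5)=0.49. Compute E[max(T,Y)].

E[max(T,Y)] = Σ_t Σ_y max(t,y) · P(T=t)P(Y=y)
 = 0·0.1632 + 5·0.1568 + 5·0.1581 + 5·0.1519 + 6·0.1887 + 6·0.1813
 = 0 + 0.784 + 0.7905 + 0.7595 + 1.1322 + 1.0878
 = 4.554

4.554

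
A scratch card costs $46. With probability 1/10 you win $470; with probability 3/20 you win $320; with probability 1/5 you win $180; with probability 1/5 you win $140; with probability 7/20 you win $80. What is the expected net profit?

E[payout] = 470·1/10 + 320·3/20 + 180·1/5 + 140·1/5 + 80·7/20
 = 47 + 48 + 36 + 28 + 28
 = 187
Net = 187 - 46 = 141

141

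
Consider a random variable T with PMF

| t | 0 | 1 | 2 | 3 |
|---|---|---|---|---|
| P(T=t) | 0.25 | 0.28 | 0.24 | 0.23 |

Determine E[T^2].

3.31

E[T^2] = Σ t^2·P(T=t)
 = 0·0.25 + 1·0.28 + 4·0.24 + 9·0.23
 = 0 + 0.28 + 0.96 + 2.07
 = 3.31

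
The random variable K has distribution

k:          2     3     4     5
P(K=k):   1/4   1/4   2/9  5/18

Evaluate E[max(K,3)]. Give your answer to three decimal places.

3.778

E[max(K,3)] = Σ max(k,3)·P(K=k)
 = 3·1/4 + 3·1/4 + 4·2/9 + 5·5/18
 = 3/4 + 3/4 + 8/9 + 25/18
 = 34/9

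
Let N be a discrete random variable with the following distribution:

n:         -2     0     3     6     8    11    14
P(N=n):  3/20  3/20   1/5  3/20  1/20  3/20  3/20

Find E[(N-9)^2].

43.25

E[(N-9)^2] = Σ (n-9)^2·P(N=n)
 = 121·3/20 + 81·3/20 + 36·1/5 + 9·3/20 + 1·1/20 + 4·3/20 + 25·3/20
 = 363/20 + 243/20 + 36/5 + 27/20 + 1/20 + 3/5 + 15/4
 = 173/4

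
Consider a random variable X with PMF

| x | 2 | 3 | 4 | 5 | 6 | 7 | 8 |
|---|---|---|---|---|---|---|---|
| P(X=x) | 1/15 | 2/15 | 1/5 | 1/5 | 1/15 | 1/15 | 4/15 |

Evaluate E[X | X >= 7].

7.8

P(X >= 7) = 1/15 + 4/15 = 1/3.
E[X | X >= 7] = [7·1/15 + 8·4/15] / (1/3)
 = 13/5 / (1/3)
 = 39/5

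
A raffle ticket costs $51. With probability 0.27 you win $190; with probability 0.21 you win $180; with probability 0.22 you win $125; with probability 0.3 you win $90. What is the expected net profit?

E[payout] = 190·0.27 + 180·0.21 + 125·0.22 + 90·0.3
 = 51.3 + 37.8 + 27.5 + 27
 = 143.6
Net = 143.6 - 51 = 92.6

92.6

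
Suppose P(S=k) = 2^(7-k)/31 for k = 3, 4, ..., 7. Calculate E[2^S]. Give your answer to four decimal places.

20.6452

E[2^S] = Σ 2^s·P(S=s)
 = 8·16/31 + 16·8/31 + 32·4/31 + 64·2/31 + 128·1/31
 = 128/31 + 128/31 + 128/31 + 128/31 + 128/31
 = 640/31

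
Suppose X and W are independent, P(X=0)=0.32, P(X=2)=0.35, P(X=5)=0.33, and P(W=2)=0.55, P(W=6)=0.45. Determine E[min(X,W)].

E[min(X,W)] = Σ_x Σ_w min(x,w) · P(X=x)P(W=w)
 = 0·0.176 + 0·0.144 + 2·0.1925 + 2·0.1575 + 2·0.1815 + 5·0.1485
 = 0 + 0 + 0.385 + 0.315 + 0.363 + 0.7425
 = 1.8055

1.8055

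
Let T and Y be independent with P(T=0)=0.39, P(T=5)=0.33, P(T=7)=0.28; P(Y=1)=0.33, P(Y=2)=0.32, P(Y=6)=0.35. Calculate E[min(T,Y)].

1.7572

E[min(T,Y)] = Σ_t Σ_y min(t,y) · P(T=t)P(Y=y)
 = 0·0.1287 + 0·0.1248 + 0·0.1365 + 1·0.1089 + 2·0.1056 + 5·0.1155 + 1·0.0924 + 2·0.0896 + 6·0.098
 = 0 + 0 + 0 + 0.1089 + 0.2112 + 0.5775 + 0.0924 + 0.1792 + 0.588
 = 1.7572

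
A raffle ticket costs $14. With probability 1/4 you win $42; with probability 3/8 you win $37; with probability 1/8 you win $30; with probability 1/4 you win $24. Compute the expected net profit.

E[payout] = 42·1/4 + 37·3/8 + 30·1/8 + 24·1/4
 = 21/2 + 111/8 + 15/4 + 6
 = 273/8
Net = 273/8 - 14 = 161/8

20.125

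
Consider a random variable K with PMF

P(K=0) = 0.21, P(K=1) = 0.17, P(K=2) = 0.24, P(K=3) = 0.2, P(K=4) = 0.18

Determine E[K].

1.97

E[K] = Σ k·P(K=k)
 = 0·0.21 + 1·0.17 + 2·0.24 + 3·0.2 + 4·0.18
 = 0 + 0.17 + 0.48 + 0.6 + 0.72
 = 1.97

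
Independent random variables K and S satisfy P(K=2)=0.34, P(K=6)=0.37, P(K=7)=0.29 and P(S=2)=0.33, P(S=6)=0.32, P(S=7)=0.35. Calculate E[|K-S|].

2.2194

E[|K-S|] = Σ_k Σ_s |k-s| · P(K=k)P(S=s)
 = 0·0.1122 + 4·0.1088 + 5·0.119 + 4·0.1221 + 0·0.1184 + 1·0.1295 + 5·0.0957 + 1·0.0928 + 0·0.1015
 = 0 + 0.4352 + 0.595 + 0.4884 + 0 + 0.1295 + 0.4785 + 0.0928 + 0
 = 2.2194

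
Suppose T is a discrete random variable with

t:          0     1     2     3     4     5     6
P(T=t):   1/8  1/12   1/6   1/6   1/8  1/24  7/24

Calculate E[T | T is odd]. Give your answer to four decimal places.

P(T is odd) = 1/12 + 1/6 + 1/24 = 7/24.
E[T | T is odd] = [1·1/12 + 3·1/6 + 5·1/24] / (7/24)
 = 19/24 / (7/24)
 = 19/7

2.7143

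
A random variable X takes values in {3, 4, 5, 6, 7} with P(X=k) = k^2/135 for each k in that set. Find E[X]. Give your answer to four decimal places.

5.7407

E[X] = Σ x·P(X=x)
 = 3·1/15 + 4·16/135 + 5·5/27 + 6·4/15 + 7·49/135
 = 1/5 + 64/135 + 25/27 + 8/5 + 343/135
 = 155/27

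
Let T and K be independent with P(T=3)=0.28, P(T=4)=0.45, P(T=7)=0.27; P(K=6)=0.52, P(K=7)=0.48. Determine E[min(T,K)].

E[min(T,K)] = Σ_t Σ_k min(t,k) · P(T=t)P(K=k)
 = 3·0.1456 + 3·0.1344 + 4·0.234 + 4·0.216 + 6·0.1404 + 7·0.1296
 = 0.4368 + 0.4032 + 0.936 + 0.864 + 0.8424 + 0.9072
 = 4.3896

4.3896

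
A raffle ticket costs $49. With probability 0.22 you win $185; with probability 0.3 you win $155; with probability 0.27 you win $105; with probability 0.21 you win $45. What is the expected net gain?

76

E[payout] = 185·0.22 + 155·0.3 + 105·0.27 + 45·0.21
 = 40.7 + 46.5 + 28.35 + 9.45
 = 125
Net = 125 - 49 = 76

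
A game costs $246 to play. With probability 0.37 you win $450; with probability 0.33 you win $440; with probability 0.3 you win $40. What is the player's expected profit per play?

E[payout] = 450·0.37 + 440·0.33 + 40·0.3
 = 166.5 + 145.2 + 12
 = 323.7
Net = 323.7 - 246 = 77.7

77.7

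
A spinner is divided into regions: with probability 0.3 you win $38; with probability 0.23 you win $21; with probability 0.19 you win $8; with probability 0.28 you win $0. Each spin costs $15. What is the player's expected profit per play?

2.75

E[payout] = 38·0.3 + 21·0.23 + 8·0.19 + 0·0.28
 = 11.4 + 4.83 + 1.52 + 0
 = 17.75
Net = 17.75 - 15 = 2.75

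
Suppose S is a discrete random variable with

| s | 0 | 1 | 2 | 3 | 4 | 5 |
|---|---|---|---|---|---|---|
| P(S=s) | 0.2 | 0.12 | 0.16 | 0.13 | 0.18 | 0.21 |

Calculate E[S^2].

10.06

E[S^2] = Σ s^2·P(S=s)
 = 0·0.2 + 1·0.12 + 4·0.16 + 9·0.13 + 16·0.18 + 25·0.21
 = 0 + 0.12 + 0.64 + 1.17 + 2.88 + 5.25
 = 10.06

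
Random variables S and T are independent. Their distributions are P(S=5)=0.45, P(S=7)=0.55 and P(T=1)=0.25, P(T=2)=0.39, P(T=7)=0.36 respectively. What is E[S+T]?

9.65

E[S+T] = Σ_s Σ_t (s+t) · P(S=s)P(T=t)
 = 6·0.1125 + 7·0.1755 + 12·0.162 + 8·0.1375 + 9·0.2145 + 14·0.198
 = 0.675 + 1.2285 + 1.944 + 1.1 + 1.9305 + 2.772
 = 9.65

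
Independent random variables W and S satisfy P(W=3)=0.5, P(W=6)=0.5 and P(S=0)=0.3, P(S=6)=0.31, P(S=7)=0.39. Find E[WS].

20.655

E[WS] = Σ_w Σ_s ws · P(W=w)P(S=s)
 = 0·0.15 + 18·0.155 + 21·0.195 + 0·0.15 + 36·0.155 + 42·0.195
 = 0 + 2.79 + 4.095 + 0 + 5.58 + 8.19
 = 20.655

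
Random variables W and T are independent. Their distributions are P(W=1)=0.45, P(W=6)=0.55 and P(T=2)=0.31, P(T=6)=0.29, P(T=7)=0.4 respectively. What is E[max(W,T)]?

E[max(W,T)] = Σ_w Σ_t max(w,t) · P(W=w)P(T=t)
 = 2·0.1395 + 6·0.1305 + 7·0.18 + 6·0.1705 + 6·0.1595 + 7·0.22
 = 0.279 + 0.783 + 1.26 + 1.023 + 0.957 + 1.54
 = 5.842

5.842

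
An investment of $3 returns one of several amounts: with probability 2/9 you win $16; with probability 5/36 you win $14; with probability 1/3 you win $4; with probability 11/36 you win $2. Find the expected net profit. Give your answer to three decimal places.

4.444

E[payout] = 16·2/9 + 14·5/36 + 4·1/3 + 2·11/36
 = 32/9 + 35/18 + 4/3 + 11/18
 = 67/9
Net = 67/9 - 3 = 40/9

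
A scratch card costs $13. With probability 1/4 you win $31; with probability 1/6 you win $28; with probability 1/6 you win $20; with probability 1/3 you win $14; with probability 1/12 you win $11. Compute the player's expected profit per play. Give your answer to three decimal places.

8.333

E[payout] = 31·1/4 + 28·1/6 + 20·1/6 + 14·1/3 + 11·1/12
 = 31/4 + 14/3 + 10/3 + 14/3 + 11/12
 = 64/3
Net = 64/3 - 13 = 25/3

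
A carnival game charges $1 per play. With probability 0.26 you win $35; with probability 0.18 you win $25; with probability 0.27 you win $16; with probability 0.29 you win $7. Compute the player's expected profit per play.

18.95

E[payout] = 35·0.26 + 25·0.18 + 16·0.27 + 7·0.29
 = 9.1 + 4.5 + 4.32 + 2.03
 = 19.95
Net = 19.95 - 1 = 18.95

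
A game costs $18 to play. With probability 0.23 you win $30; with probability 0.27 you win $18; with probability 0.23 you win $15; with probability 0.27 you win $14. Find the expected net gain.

0.99

E[payout] = 30·0.23 + 18·0.27 + 15·0.23 + 14·0.27
 = 6.9 + 4.86 + 3.45 + 3.78
 = 18.99
Net = 18.99 - 18 = 0.99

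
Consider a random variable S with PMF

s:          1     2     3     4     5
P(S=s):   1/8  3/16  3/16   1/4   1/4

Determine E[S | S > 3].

P(S > 3) = 1/4 + 1/4 = 1/2.
E[S | S > 3] = [4·1/4 + 5·1/4] / (1/2)
 = 9/4 / (1/2)
 = 9/2

4.5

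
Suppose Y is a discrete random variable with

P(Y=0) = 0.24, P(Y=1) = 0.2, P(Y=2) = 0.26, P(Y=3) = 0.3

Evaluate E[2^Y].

4.08

E[2^Y] = Σ 2^y·P(Y=y)
 = 1·0.24 + 2·0.2 + 4·0.26 + 8·0.3
 = 0.24 + 0.4 + 1.04 + 2.4
 = 4.08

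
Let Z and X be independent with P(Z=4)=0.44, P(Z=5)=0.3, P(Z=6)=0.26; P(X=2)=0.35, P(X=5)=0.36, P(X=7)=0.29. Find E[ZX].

E[ZX] = Σ_z Σ_x zx · P(Z=z)P(X=x)
 = 8·0.154 + 20·0.1584 + 28·0.1276 + 10·0.105 + 25·0.108 + 35·0.087 + 12·0.091 + 30·0.0936 + 42·0.0754
 = 1.232 + 3.168 + 3.5728 + 1.05 + 2.7 + 3.045 + 1.092 + 2.808 + 3.1668
 = 21.8346

21.8346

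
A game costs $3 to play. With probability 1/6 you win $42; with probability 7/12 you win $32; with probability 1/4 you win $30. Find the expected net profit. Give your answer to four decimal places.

E[payout] = 42·1/6 + 32·7/12 + 30·1/4
 = 7 + 56/3 + 15/2
 = 199/6
Net = 199/6 - 3 = 181/6

30.1667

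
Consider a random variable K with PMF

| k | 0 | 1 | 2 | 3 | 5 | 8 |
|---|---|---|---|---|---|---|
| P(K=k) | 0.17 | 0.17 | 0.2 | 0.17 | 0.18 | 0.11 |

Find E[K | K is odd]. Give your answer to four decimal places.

3.0385

P(K is odd) = 0.17 + 0.17 + 0.18 = 0.52.
E[K | K is odd] = [1·0.17 + 3·0.17 + 5·0.18] / 0.52
 = 1.58 / 0.52
 = 79/26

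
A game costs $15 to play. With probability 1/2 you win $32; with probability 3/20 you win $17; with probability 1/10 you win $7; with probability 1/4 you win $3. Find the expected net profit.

5

E[payout] = 32·1/2 + 17·3/20 + 7·1/10 + 3·1/4
 = 16 + 51/20 + 7/10 + 3/4
 = 20
Net = 20 - 15 = 5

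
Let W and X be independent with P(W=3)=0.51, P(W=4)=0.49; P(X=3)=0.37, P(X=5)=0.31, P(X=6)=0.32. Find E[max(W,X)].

E[max(W,X)] = Σ_w Σ_x max(w,x) · P(W=w)P(X=x)
 = 3·0.1887 + 5·0.1581 + 6·0.1632 + 4·0.1813 + 5·0.1519 + 6·0.1568
 = 0.5661 + 0.7905 + 0.9792 + 0.7252 + 0.7595 + 0.9408
 = 4.7613

4.7613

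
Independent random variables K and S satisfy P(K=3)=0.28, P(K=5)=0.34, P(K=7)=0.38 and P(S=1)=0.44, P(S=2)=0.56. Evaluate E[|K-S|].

E[|K-S|] = Σ_k Σ_s |k-s| · P(K=k)P(S=s)
 = 2·0.1232 + 1·0.1568 + 4·0.1496 + 3·0.1904 + 6·0.1672 + 5·0.2128
 = 0.2464 + 0.1568 + 0.5984 + 0.5712 + 1.0032 + 1.064
 = 3.64

3.64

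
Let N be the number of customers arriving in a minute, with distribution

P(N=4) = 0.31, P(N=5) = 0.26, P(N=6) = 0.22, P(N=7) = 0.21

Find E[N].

5.33

E[N] = Σ n·P(N=n)
 = 4·0.31 + 5·0.26 + 6·0.22 + 7·0.21
 = 1.24 + 1.3 + 1.32 + 1.47
 = 5.33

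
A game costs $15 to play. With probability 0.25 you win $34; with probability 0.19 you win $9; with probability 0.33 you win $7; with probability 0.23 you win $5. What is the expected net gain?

E[payout] = 34·0.25 + 9·0.19 + 7·0.33 + 5·0.23
 = 8.5 + 1.71 + 2.31 + 1.15
 = 13.67
Net = 13.67 - 15 = -1.33

-1.33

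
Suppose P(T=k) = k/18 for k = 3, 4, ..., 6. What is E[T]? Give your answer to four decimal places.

4.7778

E[T] = Σ t·P(T=t)
 = 3·1/6 + 4·2/9 + 5·5/18 + 6·1/3
 = 1/2 + 8/9 + 25/18 + 2
 = 43/9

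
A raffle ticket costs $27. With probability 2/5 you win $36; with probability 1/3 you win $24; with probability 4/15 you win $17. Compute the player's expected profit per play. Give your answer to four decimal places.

-0.0667

E[payout] = 36·2/5 + 24·1/3 + 17·4/15
 = 72/5 + 8 + 68/15
 = 404/15
Net = 404/15 - 27 = -1/15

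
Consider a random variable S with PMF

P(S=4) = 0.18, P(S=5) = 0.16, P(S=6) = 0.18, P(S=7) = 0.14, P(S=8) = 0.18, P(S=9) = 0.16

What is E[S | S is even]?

P(S is even) = 0.18 + 0.18 + 0.18 = 0.54.
E[S | S is even] = [4·0.18 + 6·0.18 + 8·0.18] / 0.54
 = 3.24 / 0.54
 = 6

6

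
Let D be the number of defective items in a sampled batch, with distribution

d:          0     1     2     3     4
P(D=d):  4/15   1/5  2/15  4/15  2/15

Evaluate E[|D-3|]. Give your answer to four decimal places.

E[|D-3|] = Σ |d-3|·P(D=d)
 = 3·4/15 + 2·1/5 + 1·2/15 + 0·4/15 + 1·2/15
 = 4/5 + 2/5 + 2/15 + 0 + 2/15
 = 22/15

1.4667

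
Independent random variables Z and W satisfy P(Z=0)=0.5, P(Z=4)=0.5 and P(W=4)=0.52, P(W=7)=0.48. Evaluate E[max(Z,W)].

5.44

E[max(Z,W)] = Σ_z Σ_w max(z,w) · P(Z=z)P(W=w)
 = 4·0.26 + 7·0.24 + 4·0.26 + 7·0.24
 = 1.04 + 1.68 + 1.04 + 1.68
 = 5.44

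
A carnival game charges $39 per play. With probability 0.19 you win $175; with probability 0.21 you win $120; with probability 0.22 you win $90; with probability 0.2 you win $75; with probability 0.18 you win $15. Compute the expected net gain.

56.95

E[payout] = 175·0.19 + 120·0.21 + 90·0.22 + 75·0.2 + 15·0.18
 = 33.25 + 25.2 + 19.8 + 15 + 2.7
 = 95.95
Net = 95.95 - 39 = 56.95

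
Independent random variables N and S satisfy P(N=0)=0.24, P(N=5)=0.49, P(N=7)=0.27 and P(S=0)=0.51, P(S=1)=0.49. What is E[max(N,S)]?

4.4576

E[max(N,S)] = Σ_n Σ_s max(n,s) · P(N=n)P(S=s)
 = 0·0.1224 + 1·0.1176 + 5·0.2499 + 5·0.2401 + 7·0.1377 + 7·0.1323
 = 0 + 0.1176 + 1.2495 + 1.2005 + 0.9639 + 0.9261
 = 4.4576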